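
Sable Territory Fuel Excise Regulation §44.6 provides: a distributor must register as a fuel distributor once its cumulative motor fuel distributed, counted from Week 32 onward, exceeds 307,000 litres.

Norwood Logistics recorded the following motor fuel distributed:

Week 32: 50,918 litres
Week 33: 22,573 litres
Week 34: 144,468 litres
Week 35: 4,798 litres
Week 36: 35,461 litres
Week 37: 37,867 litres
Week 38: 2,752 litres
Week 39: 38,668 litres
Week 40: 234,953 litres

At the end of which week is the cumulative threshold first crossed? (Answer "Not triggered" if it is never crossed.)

Week 39

Through Week 32: 50,918 litres
Through Week 33: 73,491 litres
Through Week 34: 217,959 litres
Through Week 35: 222,757 litres
Through Week 36: 258,218 litres
Through Week 37: 296,085 litres
Through Week 38: 298,837 litres
Through Week 39: 337,505 litres ← exceeds threshold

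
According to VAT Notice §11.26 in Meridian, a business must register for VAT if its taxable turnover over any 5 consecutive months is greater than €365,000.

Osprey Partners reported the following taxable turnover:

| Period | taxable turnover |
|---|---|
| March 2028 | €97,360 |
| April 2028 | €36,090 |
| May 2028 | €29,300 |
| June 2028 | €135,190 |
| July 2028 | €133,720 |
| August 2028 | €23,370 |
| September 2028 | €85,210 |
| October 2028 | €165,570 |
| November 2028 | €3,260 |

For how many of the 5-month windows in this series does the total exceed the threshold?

4

March 2028–July 2028: €97,360 + €36,090 + €29,300 + €135,190 + €133,720 = €431,660 (over)
April 2028–August 2028: €36,090 + €29,300 + €135,190 + €133,720 + €23,370 = €357,670 (under)
May 2028–September 2028: €29,300 + €135,190 + €133,720 + €23,370 + €85,210 = €406,790 (over)
June 2028–October 2028: €135,190 + €133,720 + €23,370 + €85,210 + €165,570 = €543,060 (over)
July 2028–November 2028: €133,720 + €23,370 + €85,210 + €165,570 + €3,260 = €411,130 (over)
4 windows exceed the threshold.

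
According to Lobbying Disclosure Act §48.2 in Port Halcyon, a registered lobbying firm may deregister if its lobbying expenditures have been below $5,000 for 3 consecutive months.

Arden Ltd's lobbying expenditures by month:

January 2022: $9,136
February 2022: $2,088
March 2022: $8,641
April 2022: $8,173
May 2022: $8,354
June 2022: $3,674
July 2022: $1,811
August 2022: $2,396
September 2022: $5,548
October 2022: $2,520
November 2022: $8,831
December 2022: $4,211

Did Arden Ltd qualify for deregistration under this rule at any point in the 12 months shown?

Yes

Months below $5,000: February 2022, June 2022, July 2022, August 2022, October 2022, December 2022.
Longest run of consecutive months below the threshold: 3.
3 ≥ 3, so Arden Ltd became eligible.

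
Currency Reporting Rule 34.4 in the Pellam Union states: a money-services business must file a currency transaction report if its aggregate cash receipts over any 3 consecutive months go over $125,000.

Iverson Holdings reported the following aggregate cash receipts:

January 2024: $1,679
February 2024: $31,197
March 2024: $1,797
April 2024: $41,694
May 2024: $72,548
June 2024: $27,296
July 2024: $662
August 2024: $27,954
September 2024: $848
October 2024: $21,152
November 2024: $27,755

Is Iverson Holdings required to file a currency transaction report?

January 2024–March 2024: $1,679 + $31,197 + $1,797 = $34,673 (under)
February 2024–April 2024: $31,197 + $1,797 + $41,694 = $74,688 (under)
March 2024–May 2024: $1,797 + $41,694 + $72,548 = $116,039 (under)
April 2024–June 2024: $41,694 + $72,548 + $27,296 = $141,538 (over)
May 2024–July 2024: $72,548 + $27,296 + $662 = $100,506 (under)
June 2024–August 2024: $27,296 + $662 + $27,954 = $55,912 (under)
July 2024–September 2024: $662 + $27,954 + $848 = $29,464 (under)
August 2024–October 2024: $27,954 + $848 + $21,152 = $49,954 (under)
September 2024–November 2024: $848 + $21,152 + $27,755 = $49,755 (under)
At least one window exceeds $125,000.

Yes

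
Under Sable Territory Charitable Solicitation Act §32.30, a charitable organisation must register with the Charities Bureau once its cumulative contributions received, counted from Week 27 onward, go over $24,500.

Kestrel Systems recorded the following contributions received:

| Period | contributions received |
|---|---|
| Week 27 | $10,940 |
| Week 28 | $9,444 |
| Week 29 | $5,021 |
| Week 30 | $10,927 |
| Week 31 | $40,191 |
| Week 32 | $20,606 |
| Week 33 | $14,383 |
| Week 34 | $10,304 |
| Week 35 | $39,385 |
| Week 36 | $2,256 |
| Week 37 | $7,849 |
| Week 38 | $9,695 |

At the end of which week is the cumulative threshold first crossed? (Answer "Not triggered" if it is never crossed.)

Week 29

Through Week 27: $10,940
Through Week 28: $20,384
Through Week 29: $25,405 ← exceeds threshold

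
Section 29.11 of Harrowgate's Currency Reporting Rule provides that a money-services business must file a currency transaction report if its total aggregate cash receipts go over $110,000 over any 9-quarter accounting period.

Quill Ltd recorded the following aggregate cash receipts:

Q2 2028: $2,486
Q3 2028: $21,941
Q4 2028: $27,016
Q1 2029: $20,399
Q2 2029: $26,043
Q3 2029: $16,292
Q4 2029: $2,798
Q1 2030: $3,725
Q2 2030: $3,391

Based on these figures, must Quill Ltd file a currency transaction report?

Total aggregate cash receipts: $2,486 + $21,941 + $27,016 + $20,399 + $26,043 + $16,292 + $2,798 + $3,725 + $3,391 = $124,091.
$124,091 > $110,000, so the threshold is exceeded.

Yes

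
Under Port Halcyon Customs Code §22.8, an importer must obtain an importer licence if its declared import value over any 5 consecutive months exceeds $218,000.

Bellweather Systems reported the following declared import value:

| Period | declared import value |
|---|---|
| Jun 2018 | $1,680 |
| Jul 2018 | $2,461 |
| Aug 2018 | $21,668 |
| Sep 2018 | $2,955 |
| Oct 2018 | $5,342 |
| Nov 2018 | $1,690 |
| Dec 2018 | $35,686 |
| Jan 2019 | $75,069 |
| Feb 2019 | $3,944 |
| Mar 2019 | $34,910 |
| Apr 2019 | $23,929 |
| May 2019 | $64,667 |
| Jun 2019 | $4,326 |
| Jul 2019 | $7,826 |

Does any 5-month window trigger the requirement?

Jun 2018–Oct 2018: $1,680 + $2,461 + $21,668 + $2,955 + $5,342 = $34,106 (under)
Jul 2018–Nov 2018: $2,461 + $21,668 + $2,955 + $5,342 + $1,690 = $34,116 (under)
Aug 2018–Dec 2018: $21,668 + $2,955 + $5,342 + $1,690 + $35,686 = $67,341 (under)
Sep 2018–Jan 2019: $2,955 + $5,342 + $1,690 + $35,686 + $75,069 = $120,742 (under)
Oct 2018–Feb 2019: $5,342 + $1,690 + $35,686 + $75,069 + $3,944 = $121,731 (under)
Nov 2018–Mar 2019: $1,690 + $35,686 + $75,069 + $3,944 + $34,910 = $151,299 (under)
Dec 2018–Apr 2019: $35,686 + $75,069 + $3,944 + $34,910 + $23,929 = $173,538 (under)
Jan 2019–May 2019: $75,069 + $3,944 + $34,910 + $23,929 + $64,667 = $202,519 (under)
Feb 2019–Jun 2019: $3,944 + $34,910 + $23,929 + $64,667 + $4,326 = $131,776 (under)
Mar 2019–Jul 2019: $34,910 + $23,929 + $64,667 + $4,326 + $7,826 = $135,658 (under)
No window exceeds $218,000.

No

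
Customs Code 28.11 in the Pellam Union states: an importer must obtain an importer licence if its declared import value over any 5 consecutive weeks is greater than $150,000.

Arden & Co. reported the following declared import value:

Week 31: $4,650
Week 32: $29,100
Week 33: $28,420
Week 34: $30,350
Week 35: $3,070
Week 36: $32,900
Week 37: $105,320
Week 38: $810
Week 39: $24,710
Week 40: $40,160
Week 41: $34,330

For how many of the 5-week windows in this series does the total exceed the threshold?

Week 31–Week 35: $4,650 + $29,100 + $28,420 + $30,350 + $3,070 = $95,590 (under)
Week 32–Week 36: $29,100 + $28,420 + $30,350 + $3,070 + $32,900 = $123,840 (under)
Week 33–Week 37: $28,420 + $30,350 + $3,070 + $32,900 + $105,320 = $200,060 (over)
Week 34–Week 38: $30,350 + $3,070 + $32,900 + $105,320 + $810 = $172,450 (over)
Week 35–Week 39: $3,070 + $32,900 + $105,320 + $810 + $24,710 = $166,810 (over)
Week 36–Week 40: $32,900 + $105,320 + $810 + $24,710 + $40,160 = $203,900 (over)
Week 37–Week 41: $105,320 + $810 + $24,710 + $40,160 + $34,330 = $205,330 (over)
5 windows exceed the threshold.

5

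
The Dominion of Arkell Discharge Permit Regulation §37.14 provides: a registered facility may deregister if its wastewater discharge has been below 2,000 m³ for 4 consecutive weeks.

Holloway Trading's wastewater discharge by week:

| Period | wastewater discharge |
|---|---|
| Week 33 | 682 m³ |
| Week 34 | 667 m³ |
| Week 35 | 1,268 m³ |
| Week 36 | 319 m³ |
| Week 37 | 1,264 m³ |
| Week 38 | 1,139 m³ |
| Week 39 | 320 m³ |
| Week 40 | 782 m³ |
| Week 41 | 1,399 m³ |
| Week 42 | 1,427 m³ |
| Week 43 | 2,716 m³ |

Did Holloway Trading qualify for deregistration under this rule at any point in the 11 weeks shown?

Yes

Weeks below 2,000 m³: Week 33, Week 34, Week 35, Week 36, Week 37, Week 38, Week 39, Week 40, Week 41, Week 42.
Longest run of consecutive weeks below the threshold: 10.
10 ≥ 4, so Holloway Trading became eligible.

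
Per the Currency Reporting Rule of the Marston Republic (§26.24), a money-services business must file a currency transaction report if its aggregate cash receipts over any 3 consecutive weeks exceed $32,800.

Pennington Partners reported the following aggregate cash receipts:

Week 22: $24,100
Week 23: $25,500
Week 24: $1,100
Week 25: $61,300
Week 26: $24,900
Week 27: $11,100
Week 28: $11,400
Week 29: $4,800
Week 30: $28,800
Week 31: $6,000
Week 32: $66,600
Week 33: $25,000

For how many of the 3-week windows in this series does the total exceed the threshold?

Week 22–Week 24: $24,100 + $25,500 + $1,100 = $50,700 (over)
Week 23–Week 25: $25,500 + $1,100 + $61,300 = $87,900 (over)
Week 24–Week 26: $1,100 + $61,300 + $24,900 = $87,300 (over)
Week 25–Week 27: $61,300 + $24,900 + $11,100 = $97,300 (over)
Week 26–Week 28: $24,900 + $11,100 + $11,400 = $47,400 (over)
Week 27–Week 29: $11,100 + $11,400 + $4,800 = $27,300 (under)
Week 28–Week 30: $11,400 + $4,800 + $28,800 = $45,000 (over)
Week 29–Week 31: $4,800 + $28,800 + $6,000 = $39,600 (over)
Week 30–Week 32: $28,800 + $6,000 + $66,600 = $101,400 (over)
Week 31–Week 33: $6,000 + $66,600 + $25,000 = $97,600 (over)
9 windows exceed the threshold.

9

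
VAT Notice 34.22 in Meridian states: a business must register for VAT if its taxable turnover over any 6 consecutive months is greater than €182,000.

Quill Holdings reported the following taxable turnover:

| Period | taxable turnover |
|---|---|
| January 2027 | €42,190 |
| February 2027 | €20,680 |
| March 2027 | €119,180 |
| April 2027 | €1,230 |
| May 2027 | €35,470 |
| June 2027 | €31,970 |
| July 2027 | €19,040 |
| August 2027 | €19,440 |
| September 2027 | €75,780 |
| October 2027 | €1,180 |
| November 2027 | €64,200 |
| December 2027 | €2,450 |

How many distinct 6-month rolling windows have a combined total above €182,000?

January 2027–June 2027: €42,190 + €20,680 + €119,180 + €1,230 + €35,470 + €31,970 = €250,720 (over)
February 2027–July 2027: €20,680 + €119,180 + €1,230 + €35,470 + €31,970 + €19,040 = €227,570 (over)
March 2027–August 2027: €119,180 + €1,230 + €35,470 + €31,970 + €19,040 + €19,440 = €226,330 (over)
April 2027–September 2027: €1,230 + €35,470 + €31,970 + €19,040 + €19,440 + €75,780 = €182,930 (over)
May 2027–October 2027: €35,470 + €31,970 + €19,040 + €19,440 + €75,780 + €1,180 = €182,880 (over)
June 2027–November 2027: €31,970 + €19,040 + €19,440 + €75,780 + €1,180 + €64,200 = €211,610 (over)
July 2027–December 2027: €19,040 + €19,440 + €75,780 + €1,180 + €64,200 + €2,450 = €182,090 (over)
7 windows exceed the threshold.

7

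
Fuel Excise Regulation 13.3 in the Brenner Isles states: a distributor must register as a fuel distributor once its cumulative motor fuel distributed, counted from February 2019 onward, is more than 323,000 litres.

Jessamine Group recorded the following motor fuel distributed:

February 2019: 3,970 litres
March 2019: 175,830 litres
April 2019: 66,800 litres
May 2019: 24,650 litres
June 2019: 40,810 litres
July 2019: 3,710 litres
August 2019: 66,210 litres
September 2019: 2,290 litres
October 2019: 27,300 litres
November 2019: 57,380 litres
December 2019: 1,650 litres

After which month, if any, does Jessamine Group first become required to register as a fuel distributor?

August 2019

Through February 2019: 3,970 litres
Through March 2019: 179,800 litres
Through April 2019: 246,600 litres
Through May 2019: 271,250 litres
Through June 2019: 312,060 litres
Through July 2019: 315,770 litres
Through August 2019: 381,980 litres ← exceeds threshold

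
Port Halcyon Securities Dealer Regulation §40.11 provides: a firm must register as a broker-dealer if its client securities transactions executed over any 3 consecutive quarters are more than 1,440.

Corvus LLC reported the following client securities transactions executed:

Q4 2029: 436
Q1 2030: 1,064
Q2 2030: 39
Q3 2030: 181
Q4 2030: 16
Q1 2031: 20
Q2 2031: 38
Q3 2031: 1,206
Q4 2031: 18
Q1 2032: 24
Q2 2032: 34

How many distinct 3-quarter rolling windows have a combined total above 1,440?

1

Q4 2029–Q2 2030: 436 + 1,064 + 39 = 1,539 (over)
Q1 2030–Q3 2030: 1,064 + 39 + 181 = 1,284 (under)
Q2 2030–Q4 2030: 39 + 181 + 16 = 236 (under)
Q3 2030–Q1 2031: 181 + 16 + 20 = 217 (under)
Q4 2030–Q2 2031: 16 + 20 + 38 = 74 (under)
Q1 2031–Q3 2031: 20 + 38 + 1,206 = 1,264 (under)
Q2 2031–Q4 2031: 38 + 1,206 + 18 = 1,262 (under)
Q3 2031–Q1 2032: 1,206 + 18 + 24 = 1,248 (under)
Q4 2031–Q2 2032: 18 + 24 + 34 = 76 (under)
1 window exceeds the threshold.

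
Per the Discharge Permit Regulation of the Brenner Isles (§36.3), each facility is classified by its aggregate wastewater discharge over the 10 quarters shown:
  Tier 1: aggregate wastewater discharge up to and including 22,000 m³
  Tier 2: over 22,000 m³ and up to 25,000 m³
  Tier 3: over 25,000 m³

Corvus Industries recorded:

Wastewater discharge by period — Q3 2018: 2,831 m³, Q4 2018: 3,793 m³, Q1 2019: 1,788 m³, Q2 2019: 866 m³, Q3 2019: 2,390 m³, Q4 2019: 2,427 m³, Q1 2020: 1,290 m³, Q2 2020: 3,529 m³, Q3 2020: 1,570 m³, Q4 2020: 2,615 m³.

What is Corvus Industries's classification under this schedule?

Tier 2

Aggregate wastewater discharge: 2,831 m³ + 3,793 m³ + 1,788 m³ + 866 m³ + 2,390 m³ + 2,427 m³ + 1,290 m³ + 3,529 m³ + 1,570 m³ + 2,615 m³ = 23,099 m³.
22,000 m³ < 23,099 m³ ≤ 25,000 m³, so Tier 2 applies.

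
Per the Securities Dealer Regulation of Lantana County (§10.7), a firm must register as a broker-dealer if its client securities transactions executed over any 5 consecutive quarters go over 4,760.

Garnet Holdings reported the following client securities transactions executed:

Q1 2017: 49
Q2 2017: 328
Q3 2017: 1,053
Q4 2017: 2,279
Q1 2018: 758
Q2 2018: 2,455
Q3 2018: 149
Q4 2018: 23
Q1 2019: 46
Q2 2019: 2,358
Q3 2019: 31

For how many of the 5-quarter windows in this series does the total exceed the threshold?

4

Q1 2017–Q1 2018: 49 + 328 + 1,053 + 2,279 + 758 = 4,467 (under)
Q2 2017–Q2 2018: 328 + 1,053 + 2,279 + 758 + 2,455 = 6,873 (over)
Q3 2017–Q3 2018: 1,053 + 2,279 + 758 + 2,455 + 149 = 6,694 (over)
Q4 2017–Q4 2018: 2,279 + 758 + 2,455 + 149 + 23 = 5,664 (over)
Q1 2018–Q1 2019: 758 + 2,455 + 149 + 23 + 46 = 3,431 (under)
Q2 2018–Q2 2019: 2,455 + 149 + 23 + 46 + 2,358 = 5,031 (over)
Q3 2018–Q3 2019: 149 + 23 + 46 + 2,358 + 31 = 2,607 (under)
4 windows exceed the threshold.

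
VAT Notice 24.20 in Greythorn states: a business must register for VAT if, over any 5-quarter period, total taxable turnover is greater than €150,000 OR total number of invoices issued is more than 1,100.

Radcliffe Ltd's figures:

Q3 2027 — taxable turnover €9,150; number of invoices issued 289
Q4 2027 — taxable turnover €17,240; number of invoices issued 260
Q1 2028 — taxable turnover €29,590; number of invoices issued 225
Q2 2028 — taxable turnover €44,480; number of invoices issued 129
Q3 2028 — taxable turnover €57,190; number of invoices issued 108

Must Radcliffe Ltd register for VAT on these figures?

Total taxable turnover: €9,150 + €17,240 + €29,590 + €44,480 + €57,190 = €157,650 (> €150,000).
Total number of invoices issued: 289 + 260 + 225 + 129 + 108 = 1,011 (≤ 1,100).
The test is 'or': at least one threshold is exceeded.

Yes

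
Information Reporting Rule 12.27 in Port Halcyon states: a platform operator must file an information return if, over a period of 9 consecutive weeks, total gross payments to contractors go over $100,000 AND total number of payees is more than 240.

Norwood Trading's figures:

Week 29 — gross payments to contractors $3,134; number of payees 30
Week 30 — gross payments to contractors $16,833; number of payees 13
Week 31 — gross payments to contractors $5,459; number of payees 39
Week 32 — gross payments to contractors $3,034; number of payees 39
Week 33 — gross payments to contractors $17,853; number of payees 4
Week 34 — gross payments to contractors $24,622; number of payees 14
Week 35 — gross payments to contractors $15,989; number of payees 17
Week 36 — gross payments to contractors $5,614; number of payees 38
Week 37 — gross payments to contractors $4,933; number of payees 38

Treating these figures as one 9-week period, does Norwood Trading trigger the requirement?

No

Total gross payments to contractors: $3,134 + $16,833 + $5,459 + $3,034 + $17,853 + $24,622 + $15,989 + $5,614 + $4,933 = $97,471 (≤ $100,000).
Total number of payees: 30 + 13 + 39 + 39 + 4 + 14 + 17 + 38 + 38 = 232 (≤ 240).
The test is 'and': the rule requires both, and at least one is not exceeded.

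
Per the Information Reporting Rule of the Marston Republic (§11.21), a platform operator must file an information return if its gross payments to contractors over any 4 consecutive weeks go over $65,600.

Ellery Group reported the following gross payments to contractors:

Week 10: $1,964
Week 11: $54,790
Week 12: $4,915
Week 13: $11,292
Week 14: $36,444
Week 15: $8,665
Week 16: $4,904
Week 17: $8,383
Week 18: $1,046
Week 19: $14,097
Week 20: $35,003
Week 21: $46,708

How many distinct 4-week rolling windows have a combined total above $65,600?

Week 10–Week 13: $1,964 + $54,790 + $4,915 + $11,292 = $72,961 (over)
Week 11–Week 14: $54,790 + $4,915 + $11,292 + $36,444 = $107,441 (over)
Week 12–Week 15: $4,915 + $11,292 + $36,444 + $8,665 = $61,316 (under)
Week 13–Week 16: $11,292 + $36,444 + $8,665 + $4,904 = $61,305 (under)
Week 14–Week 17: $36,444 + $8,665 + $4,904 + $8,383 = $58,396 (under)
Week 15–Week 18: $8,665 + $4,904 + $8,383 + $1,046 = $22,998 (under)
Week 16–Week 19: $4,904 + $8,383 + $1,046 + $14,097 = $28,430 (under)
Week 17–Week 20: $8,383 + $1,046 + $14,097 + $35,003 = $58,529 (under)
Week 18–Week 21: $1,046 + $14,097 + $35,003 + $46,708 = $96,854 (over)
3 windows exceed the threshold.

3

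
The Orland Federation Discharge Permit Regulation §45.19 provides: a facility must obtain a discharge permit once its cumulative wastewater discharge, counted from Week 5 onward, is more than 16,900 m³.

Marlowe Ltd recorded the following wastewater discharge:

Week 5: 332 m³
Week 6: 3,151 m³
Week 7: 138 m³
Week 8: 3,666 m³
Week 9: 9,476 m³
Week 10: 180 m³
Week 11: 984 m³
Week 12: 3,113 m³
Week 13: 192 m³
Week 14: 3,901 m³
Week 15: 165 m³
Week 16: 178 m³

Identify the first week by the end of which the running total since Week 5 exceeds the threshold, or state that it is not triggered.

Week 10

Through Week 5: 332 m³
Through Week 6: 3,483 m³
Through Week 7: 3,621 m³
Through Week 8: 7,287 m³
Through Week 9: 16,763 m³
Through Week 10: 16,943 m³ ← exceeds threshold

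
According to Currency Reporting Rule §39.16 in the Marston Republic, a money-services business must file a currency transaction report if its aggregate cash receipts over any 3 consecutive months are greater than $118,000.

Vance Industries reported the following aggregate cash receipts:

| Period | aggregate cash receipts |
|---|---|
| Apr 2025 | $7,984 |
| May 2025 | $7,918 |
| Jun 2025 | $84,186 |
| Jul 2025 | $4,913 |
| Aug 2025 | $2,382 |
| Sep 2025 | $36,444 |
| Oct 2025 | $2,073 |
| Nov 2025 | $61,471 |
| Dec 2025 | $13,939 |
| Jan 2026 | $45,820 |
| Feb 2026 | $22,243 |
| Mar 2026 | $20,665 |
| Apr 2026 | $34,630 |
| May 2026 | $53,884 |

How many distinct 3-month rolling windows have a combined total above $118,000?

1

Apr 2025–Jun 2025: $7,984 + $7,918 + $84,186 = $100,088 (under)
May 2025–Jul 2025: $7,918 + $84,186 + $4,913 = $97,017 (under)
Jun 2025–Aug 2025: $84,186 + $4,913 + $2,382 = $91,481 (under)
Jul 2025–Sep 2025: $4,913 + $2,382 + $36,444 = $43,739 (under)
Aug 2025–Oct 2025: $2,382 + $36,444 + $2,073 = $40,899 (under)
Sep 2025–Nov 2025: $36,444 + $2,073 + $61,471 = $99,988 (under)
Oct 2025–Dec 2025: $2,073 + $61,471 + $13,939 = $77,483 (under)
Nov 2025–Jan 2026: $61,471 + $13,939 + $45,820 = $121,230 (over)
Dec 2025–Feb 2026: $13,939 + $45,820 + $22,243 = $82,002 (under)
Jan 2026–Mar 2026: $45,820 + $22,243 + $20,665 = $88,728 (under)
Feb 2026–Apr 2026: $22,243 + $20,665 + $34,630 = $77,538 (under)
Mar 2026–May 2026: $20,665 + $34,630 + $53,884 = $109,179 (under)
1 window exceeds the threshold.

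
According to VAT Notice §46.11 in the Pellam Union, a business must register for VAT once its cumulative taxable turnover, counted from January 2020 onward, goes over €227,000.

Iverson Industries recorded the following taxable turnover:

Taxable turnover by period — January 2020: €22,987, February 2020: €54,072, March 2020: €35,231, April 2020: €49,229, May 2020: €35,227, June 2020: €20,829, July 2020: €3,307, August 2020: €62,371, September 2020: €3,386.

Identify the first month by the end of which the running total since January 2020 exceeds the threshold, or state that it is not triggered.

Through January 2020: €22,987
Through February 2020: €77,059
Through March 2020: €112,290
Through April 2020: €161,519
Through May 2020: €196,746
Through June 2020: €217,575
Through July 2020: €220,882
Through August 2020: €283,253 ← exceeds threshold

August 2020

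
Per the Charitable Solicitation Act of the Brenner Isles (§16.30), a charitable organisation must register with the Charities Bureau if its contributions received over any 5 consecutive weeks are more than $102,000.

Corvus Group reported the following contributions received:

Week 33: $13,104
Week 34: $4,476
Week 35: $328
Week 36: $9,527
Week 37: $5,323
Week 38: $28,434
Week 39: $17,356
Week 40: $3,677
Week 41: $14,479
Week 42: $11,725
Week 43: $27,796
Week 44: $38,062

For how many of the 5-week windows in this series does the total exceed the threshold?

Week 33–Week 37: $13,104 + $4,476 + $328 + $9,527 + $5,323 = $32,758 (under)
Week 34–Week 38: $4,476 + $328 + $9,527 + $5,323 + $28,434 = $48,088 (under)
Week 35–Week 39: $328 + $9,527 + $5,323 + $28,434 + $17,356 = $60,968 (under)
Week 36–Week 40: $9,527 + $5,323 + $28,434 + $17,356 + $3,677 = $64,317 (under)
Week 37–Week 41: $5,323 + $28,434 + $17,356 + $3,677 + $14,479 = $69,269 (under)
Week 38–Week 42: $28,434 + $17,356 + $3,677 + $14,479 + $11,725 = $75,671 (under)
Week 39–Week 43: $17,356 + $3,677 + $14,479 + $11,725 + $27,796 = $75,033 (under)
Week 40–Week 44: $3,677 + $14,479 + $11,725 + $27,796 + $38,062 = $95,739 (under)
0 windows exceed the threshold.

0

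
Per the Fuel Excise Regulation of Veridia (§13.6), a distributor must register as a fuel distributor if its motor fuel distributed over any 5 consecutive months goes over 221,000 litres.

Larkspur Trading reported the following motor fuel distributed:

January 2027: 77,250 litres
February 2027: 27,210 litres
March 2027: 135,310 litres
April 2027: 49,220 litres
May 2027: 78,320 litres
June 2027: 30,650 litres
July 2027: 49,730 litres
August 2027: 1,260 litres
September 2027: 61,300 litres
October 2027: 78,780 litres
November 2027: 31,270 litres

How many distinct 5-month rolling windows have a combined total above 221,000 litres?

6

January 2027–May 2027: 77,250 litres + 27,210 litres + 135,310 litres + 49,220 litres + 78,320 litres = 367,310 litres (over)
February 2027–June 2027: 27,210 litres + 135,310 litres + 49,220 litres + 78,320 litres + 30,650 litres = 320,710 litres (over)
March 2027–July 2027: 135,310 litres + 49,220 litres + 78,320 litres + 30,650 litres + 49,730 litres = 343,230 litres (over)
April 2027–August 2027: 49,220 litres + 78,320 litres + 30,650 litres + 49,730 litres + 1,260 litres = 209,180 litres (under)
May 2027–September 2027: 78,320 litres + 30,650 litres + 49,730 litres + 1,260 litres + 61,300 litres = 221,260 litres (over)
June 2027–October 2027: 30,650 litres + 49,730 litres + 1,260 litres + 61,300 litres + 78,780 litres = 221,720 litres (over)
July 2027–November 2027: 49,730 litres + 1,260 litres + 61,300 litres + 78,780 litres + 31,270 litres = 222,340 litres (over)
6 windows exceed the threshold.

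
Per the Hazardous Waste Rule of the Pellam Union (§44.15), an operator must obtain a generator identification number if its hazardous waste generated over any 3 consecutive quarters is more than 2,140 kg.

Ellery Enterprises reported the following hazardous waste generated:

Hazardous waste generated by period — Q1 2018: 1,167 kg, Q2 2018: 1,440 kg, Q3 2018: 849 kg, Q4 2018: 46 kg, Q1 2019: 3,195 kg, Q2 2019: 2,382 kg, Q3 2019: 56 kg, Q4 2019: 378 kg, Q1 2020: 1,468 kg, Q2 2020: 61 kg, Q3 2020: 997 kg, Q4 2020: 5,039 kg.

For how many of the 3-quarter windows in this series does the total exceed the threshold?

8

Q1 2018–Q3 2018: 1,167 kg + 1,440 kg + 849 kg = 3,456 kg (over)
Q2 2018–Q4 2018: 1,440 kg + 849 kg + 46 kg = 2,335 kg (over)
Q3 2018–Q1 2019: 849 kg + 46 kg + 3,195 kg = 4,090 kg (over)
Q4 2018–Q2 2019: 46 kg + 3,195 kg + 2,382 kg = 5,623 kg (over)
Q1 2019–Q3 2019: 3,195 kg + 2,382 kg + 56 kg = 5,633 kg (over)
Q2 2019–Q4 2019: 2,382 kg + 56 kg + 378 kg = 2,816 kg (over)
Q3 2019–Q1 2020: 56 kg + 378 kg + 1,468 kg = 1,902 kg (under)
Q4 2019–Q2 2020: 378 kg + 1,468 kg + 61 kg = 1,907 kg (under)
Q1 2020–Q3 2020: 1,468 kg + 61 kg + 997 kg = 2,526 kg (over)
Q2 2020–Q4 2020: 61 kg + 997 kg + 5,039 kg = 6,097 kg (over)
8 windows exceed the threshold.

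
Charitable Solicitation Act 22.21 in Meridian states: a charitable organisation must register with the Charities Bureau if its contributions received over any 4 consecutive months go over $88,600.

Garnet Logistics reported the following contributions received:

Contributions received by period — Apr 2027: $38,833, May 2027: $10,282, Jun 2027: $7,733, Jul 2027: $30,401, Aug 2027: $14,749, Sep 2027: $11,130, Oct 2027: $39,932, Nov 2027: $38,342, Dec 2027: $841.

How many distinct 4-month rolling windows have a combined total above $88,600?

Apr 2027–Jul 2027: $38,833 + $10,282 + $7,733 + $30,401 = $87,249 (under)
May 2027–Aug 2027: $10,282 + $7,733 + $30,401 + $14,749 = $63,165 (under)
Jun 2027–Sep 2027: $7,733 + $30,401 + $14,749 + $11,130 = $64,013 (under)
Jul 2027–Oct 2027: $30,401 + $14,749 + $11,130 + $39,932 = $96,212 (over)
Aug 2027–Nov 2027: $14,749 + $11,130 + $39,932 + $38,342 = $104,153 (over)
Sep 2027–Dec 2027: $11,130 + $39,932 + $38,342 + $841 = $90,245 (over)
3 windows exceed the threshold.

3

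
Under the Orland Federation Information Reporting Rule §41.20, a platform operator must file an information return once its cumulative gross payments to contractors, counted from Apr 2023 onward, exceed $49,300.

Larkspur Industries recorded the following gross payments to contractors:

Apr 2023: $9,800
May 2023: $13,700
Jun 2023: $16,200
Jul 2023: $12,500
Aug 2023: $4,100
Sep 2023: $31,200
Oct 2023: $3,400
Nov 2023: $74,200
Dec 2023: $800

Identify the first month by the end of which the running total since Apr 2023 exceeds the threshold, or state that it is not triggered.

Through Apr 2023: $9,800
Through May 2023: $23,500
Through Jun 2023: $39,700
Through Jul 2023: $52,200 ← exceeds threshold

Jul 2023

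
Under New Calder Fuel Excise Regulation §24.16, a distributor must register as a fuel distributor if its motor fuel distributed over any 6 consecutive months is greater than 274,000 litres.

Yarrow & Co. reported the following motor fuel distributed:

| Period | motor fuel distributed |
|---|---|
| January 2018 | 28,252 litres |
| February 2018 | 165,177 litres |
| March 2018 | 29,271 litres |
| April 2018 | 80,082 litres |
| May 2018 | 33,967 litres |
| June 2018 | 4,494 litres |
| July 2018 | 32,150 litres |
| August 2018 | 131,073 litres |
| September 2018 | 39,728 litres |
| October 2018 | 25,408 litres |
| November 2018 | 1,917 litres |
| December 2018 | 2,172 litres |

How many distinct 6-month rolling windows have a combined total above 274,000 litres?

4

January 2018–June 2018: 28,252 litres + 165,177 litres + 29,271 litres + 80,082 litres + 33,967 litres + 4,494 litres = 341,243 litres (over)
February 2018–July 2018: 165,177 litres + 29,271 litres + 80,082 litres + 33,967 litres + 4,494 litres + 32,150 litres = 345,141 litres (over)
March 2018–August 2018: 29,271 litres + 80,082 litres + 33,967 litres + 4,494 litres + 32,150 litres + 131,073 litres = 311,037 litres (over)
April 2018–September 2018: 80,082 litres + 33,967 litres + 4,494 litres + 32,150 litres + 131,073 litres + 39,728 litres = 321,494 litres (over)
May 2018–October 2018: 33,967 litres + 4,494 litres + 32,150 litres + 131,073 litres + 39,728 litres + 25,408 litres = 266,820 litres (under)
June 2018–November 2018: 4,494 litres + 32,150 litres + 131,073 litres + 39,728 litres + 25,408 litres + 1,917 litres = 234,770 litres (under)
July 2018–December 2018: 32,150 litres + 131,073 litres + 39,728 litres + 25,408 litres + 1,917 litres + 2,172 litres = 232,448 litres (under)
4 windows exceed the threshold.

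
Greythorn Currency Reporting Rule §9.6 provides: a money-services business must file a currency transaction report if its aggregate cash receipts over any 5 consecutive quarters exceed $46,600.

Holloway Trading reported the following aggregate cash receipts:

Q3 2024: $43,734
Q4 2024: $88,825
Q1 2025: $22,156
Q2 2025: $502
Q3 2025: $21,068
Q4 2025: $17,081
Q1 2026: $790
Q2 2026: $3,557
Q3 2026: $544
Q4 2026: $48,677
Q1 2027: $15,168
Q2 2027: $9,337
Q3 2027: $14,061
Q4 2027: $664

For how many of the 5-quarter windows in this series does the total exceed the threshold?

Q3 2024–Q3 2025: $43,734 + $88,825 + $22,156 + $502 + $21,068 = $176,285 (over)
Q4 2024–Q4 2025: $88,825 + $22,156 + $502 + $21,068 + $17,081 = $149,632 (over)
Q1 2025–Q1 2026: $22,156 + $502 + $21,068 + $17,081 + $790 = $61,597 (over)
Q2 2025–Q2 2026: $502 + $21,068 + $17,081 + $790 + $3,557 = $42,998 (under)
Q3 2025–Q3 2026: $21,068 + $17,081 + $790 + $3,557 + $544 = $43,040 (under)
Q4 2025–Q4 2026: $17,081 + $790 + $3,557 + $544 + $48,677 = $70,649 (over)
Q1 2026–Q1 2027: $790 + $3,557 + $544 + $48,677 + $15,168 = $68,736 (over)
Q2 2026–Q2 2027: $3,557 + $544 + $48,677 + $15,168 + $9,337 = $77,283 (over)
Q3 2026–Q3 2027: $544 + $48,677 + $15,168 + $9,337 + $14,061 = $87,787 (over)
Q4 2026–Q4 2027: $48,677 + $15,168 + $9,337 + $14,061 + $664 = $87,907 (over)
8 windows exceed the threshold.

8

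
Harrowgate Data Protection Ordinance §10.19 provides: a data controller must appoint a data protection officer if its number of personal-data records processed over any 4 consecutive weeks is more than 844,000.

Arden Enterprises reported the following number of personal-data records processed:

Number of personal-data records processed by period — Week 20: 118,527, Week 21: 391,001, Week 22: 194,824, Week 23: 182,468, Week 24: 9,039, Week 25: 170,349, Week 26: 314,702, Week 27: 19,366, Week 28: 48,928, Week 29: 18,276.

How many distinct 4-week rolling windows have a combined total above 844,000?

Week 20–Week 23: 118,527 + 391,001 + 194,824 + 182,468 = 886,820 (over)
Week 21–Week 24: 391,001 + 194,824 + 182,468 + 9,039 = 777,332 (under)
Week 22–Week 25: 194,824 + 182,468 + 9,039 + 170,349 = 556,680 (under)
Week 23–Week 26: 182,468 + 9,039 + 170,349 + 314,702 = 676,558 (under)
Week 24–Week 27: 9,039 + 170,349 + 314,702 + 19,366 = 513,456 (under)
Week 25–Week 28: 170,349 + 314,702 + 19,366 + 48,928 = 553,345 (under)
Week 26–Week 29: 314,702 + 19,366 + 48,928 + 18,276 = 401,272 (under)
1 window exceeds the threshold.

1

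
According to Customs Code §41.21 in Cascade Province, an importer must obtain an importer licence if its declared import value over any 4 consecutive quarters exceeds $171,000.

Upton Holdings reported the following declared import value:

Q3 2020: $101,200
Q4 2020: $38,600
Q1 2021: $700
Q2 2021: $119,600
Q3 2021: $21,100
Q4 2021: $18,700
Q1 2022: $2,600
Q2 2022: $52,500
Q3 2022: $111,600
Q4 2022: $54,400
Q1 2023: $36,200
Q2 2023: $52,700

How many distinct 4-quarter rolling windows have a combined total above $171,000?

Q3 2020–Q2 2021: $101,200 + $38,600 + $700 + $119,600 = $260,100 (over)
Q4 2020–Q3 2021: $38,600 + $700 + $119,600 + $21,100 = $180,000 (over)
Q1 2021–Q4 2021: $700 + $119,600 + $21,100 + $18,700 = $160,100 (under)
Q2 2021–Q1 2022: $119,600 + $21,100 + $18,700 + $2,600 = $162,000 (under)
Q3 2021–Q2 2022: $21,100 + $18,700 + $2,600 + $52,500 = $94,900 (under)
Q4 2021–Q3 2022: $18,700 + $2,600 + $52,500 + $111,600 = $185,400 (over)
Q1 2022–Q4 2022: $2,600 + $52,500 + $111,600 + $54,400 = $221,100 (over)
Q2 2022–Q1 2023: $52,500 + $111,600 + $54,400 + $36,200 = $254,700 (over)
Q3 2022–Q2 2023: $111,600 + $54,400 + $36,200 + $52,700 = $254,900 (over)
6 windows exceed the threshold.

6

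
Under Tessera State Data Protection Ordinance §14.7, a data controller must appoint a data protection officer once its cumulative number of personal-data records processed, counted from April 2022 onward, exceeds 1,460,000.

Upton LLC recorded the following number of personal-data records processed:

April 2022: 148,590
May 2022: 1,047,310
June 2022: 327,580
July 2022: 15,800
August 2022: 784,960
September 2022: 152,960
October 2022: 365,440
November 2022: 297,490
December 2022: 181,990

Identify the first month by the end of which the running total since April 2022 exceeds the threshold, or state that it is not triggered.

June 2022

Through April 2022: 148,590
Through May 2022: 1,195,900
Through June 2022: 1,523,480 ← exceeds threshold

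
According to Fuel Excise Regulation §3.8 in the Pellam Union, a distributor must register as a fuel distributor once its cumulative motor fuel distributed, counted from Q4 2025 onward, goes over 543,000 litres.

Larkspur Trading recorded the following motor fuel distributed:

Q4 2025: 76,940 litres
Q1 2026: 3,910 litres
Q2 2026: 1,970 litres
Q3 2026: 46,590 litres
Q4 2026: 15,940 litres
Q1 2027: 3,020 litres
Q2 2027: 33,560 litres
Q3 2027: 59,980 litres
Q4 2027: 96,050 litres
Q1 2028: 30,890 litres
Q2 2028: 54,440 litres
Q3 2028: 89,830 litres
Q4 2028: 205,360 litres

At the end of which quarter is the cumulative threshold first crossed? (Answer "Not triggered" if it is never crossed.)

Through Q4 2025: 76,940 litres
Through Q1 2026: 80,850 litres
Through Q2 2026: 82,820 litres
Through Q3 2026: 129,410 litres
Through Q4 2026: 145,350 litres
Through Q1 2027: 148,370 litres
Through Q2 2027: 181,930 litres
Through Q3 2027: 241,910 litres
Through Q4 2027: 337,960 litres
Through Q1 2028: 368,850 litres
Through Q2 2028: 423,290 litres
Through Q3 2028: 513,120 litres
Through Q4 2028: 718,480 litres ← exceeds threshold

Q4 2028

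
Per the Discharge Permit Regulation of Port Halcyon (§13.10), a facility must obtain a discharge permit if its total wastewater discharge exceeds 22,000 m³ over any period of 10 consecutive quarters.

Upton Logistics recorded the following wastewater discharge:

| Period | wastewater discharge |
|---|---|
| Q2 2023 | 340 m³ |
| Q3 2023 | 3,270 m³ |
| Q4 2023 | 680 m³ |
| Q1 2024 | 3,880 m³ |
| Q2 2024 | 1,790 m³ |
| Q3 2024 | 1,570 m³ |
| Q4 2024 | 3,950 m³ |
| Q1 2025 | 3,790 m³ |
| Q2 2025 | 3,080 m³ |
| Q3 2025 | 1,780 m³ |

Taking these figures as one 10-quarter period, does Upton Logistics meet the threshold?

Yes

Total wastewater discharge: 340 m³ + 3,270 m³ + 680 m³ + 3,880 m³ + 1,790 m³ + 1,570 m³ + 3,950 m³ + 3,790 m³ + 3,080 m³ + 1,780 m³ = 24,130 m³.
24,130 m³ > 22,000 m³, so the threshold is exceeded.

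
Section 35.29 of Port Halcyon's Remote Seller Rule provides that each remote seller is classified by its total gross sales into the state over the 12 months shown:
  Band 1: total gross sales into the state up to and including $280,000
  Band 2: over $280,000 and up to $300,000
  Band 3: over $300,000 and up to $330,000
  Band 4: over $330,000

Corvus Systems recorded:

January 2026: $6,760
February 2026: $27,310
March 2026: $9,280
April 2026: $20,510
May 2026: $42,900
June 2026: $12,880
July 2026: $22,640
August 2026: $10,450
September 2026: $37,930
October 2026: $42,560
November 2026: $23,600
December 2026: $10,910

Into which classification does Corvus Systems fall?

Total gross sales into the state: $6,760 + $27,310 + $9,280 + $20,510 + $42,900 + $12,880 + $22,640 + $10,450 + $37,930 + $42,560 + $23,600 + $10,910 = $267,730.
$267,730 ≤ $280,000, so Band 1 applies.

Band 1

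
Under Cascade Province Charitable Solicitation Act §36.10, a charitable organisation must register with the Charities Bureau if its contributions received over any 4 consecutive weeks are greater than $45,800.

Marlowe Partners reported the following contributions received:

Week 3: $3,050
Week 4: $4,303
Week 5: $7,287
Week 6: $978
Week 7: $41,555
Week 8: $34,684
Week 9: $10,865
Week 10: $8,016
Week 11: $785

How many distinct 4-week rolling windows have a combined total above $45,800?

Week 3–Week 6: $3,050 + $4,303 + $7,287 + $978 = $15,618 (under)
Week 4–Week 7: $4,303 + $7,287 + $978 + $41,555 = $54,123 (over)
Week 5–Week 8: $7,287 + $978 + $41,555 + $34,684 = $84,504 (over)
Week 6–Week 9: $978 + $41,555 + $34,684 + $10,865 = $88,082 (over)
Week 7–Week 10: $41,555 + $34,684 + $10,865 + $8,016 = $95,120 (over)
Week 8–Week 11: $34,684 + $10,865 + $8,016 + $785 = $54,350 (over)
5 windows exceed the threshold.

5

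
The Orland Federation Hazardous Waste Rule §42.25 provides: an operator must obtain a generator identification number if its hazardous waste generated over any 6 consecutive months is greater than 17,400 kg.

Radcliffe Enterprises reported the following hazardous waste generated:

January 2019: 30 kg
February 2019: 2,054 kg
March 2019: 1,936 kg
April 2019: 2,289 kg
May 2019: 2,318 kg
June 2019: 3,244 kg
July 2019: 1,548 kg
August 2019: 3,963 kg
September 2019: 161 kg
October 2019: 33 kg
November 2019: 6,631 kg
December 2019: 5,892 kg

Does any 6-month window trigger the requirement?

Yes

January 2019–June 2019: 30 kg + 2,054 kg + 1,936 kg + 2,289 kg + 2,318 kg + 3,244 kg = 11,871 kg (under)
February 2019–July 2019: 2,054 kg + 1,936 kg + 2,289 kg + 2,318 kg + 3,244 kg + 1,548 kg = 13,389 kg (under)
March 2019–August 2019: 1,936 kg + 2,289 kg + 2,318 kg + 3,244 kg + 1,548 kg + 3,963 kg = 15,298 kg (under)
April 2019–September 2019: 2,289 kg + 2,318 kg + 3,244 kg + 1,548 kg + 3,963 kg + 161 kg = 13,523 kg (under)
May 2019–October 2019: 2,318 kg + 3,244 kg + 1,548 kg + 3,963 kg + 161 kg + 33 kg = 11,267 kg (under)
June 2019–November 2019: 3,244 kg + 1,548 kg + 3,963 kg + 161 kg + 33 kg + 6,631 kg = 15,580 kg (under)
July 2019–December 2019: 1,548 kg + 3,963 kg + 161 kg + 33 kg + 6,631 kg + 5,892 kg = 18,228 kg (over)
At least one window exceeds 17,400 kg.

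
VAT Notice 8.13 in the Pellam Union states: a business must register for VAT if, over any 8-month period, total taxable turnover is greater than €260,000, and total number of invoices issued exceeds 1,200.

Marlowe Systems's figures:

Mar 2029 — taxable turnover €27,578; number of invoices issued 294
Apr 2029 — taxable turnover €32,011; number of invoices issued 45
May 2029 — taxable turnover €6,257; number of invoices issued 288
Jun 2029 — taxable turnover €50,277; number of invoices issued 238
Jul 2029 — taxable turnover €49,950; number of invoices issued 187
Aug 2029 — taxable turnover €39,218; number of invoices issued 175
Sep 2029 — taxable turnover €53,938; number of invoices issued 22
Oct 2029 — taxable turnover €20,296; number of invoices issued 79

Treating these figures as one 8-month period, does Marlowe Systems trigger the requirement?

Total taxable turnover: €27,578 + €32,011 + €6,257 + €50,277 + €49,950 + €39,218 + €53,938 + €20,296 = €279,525 (> €260,000).
Total number of invoices issued: 294 + 45 + 288 + 238 + 187 + 175 + 22 + 79 = 1,328 (> 1,200).
The test is 'and': both thresholds are exceeded.

Yes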